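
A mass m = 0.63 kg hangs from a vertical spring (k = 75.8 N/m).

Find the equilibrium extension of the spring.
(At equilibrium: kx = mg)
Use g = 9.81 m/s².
x_eq = mg/k = 0.63×9.81/75.8 = 0.08153 m = 8.153 cm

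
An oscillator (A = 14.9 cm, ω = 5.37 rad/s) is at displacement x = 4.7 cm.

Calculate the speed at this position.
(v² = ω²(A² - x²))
v = ω√(A² − x²) = 5.37×√(0.149² − 0.047²) = 0.7593 m/s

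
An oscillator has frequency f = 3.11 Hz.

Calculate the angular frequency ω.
ω = 2πf = 2π×3.11 = 19.54 rad/s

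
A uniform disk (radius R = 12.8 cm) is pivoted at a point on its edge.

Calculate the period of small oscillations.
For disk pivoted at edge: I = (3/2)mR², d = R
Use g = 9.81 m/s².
I/m = (3/2)R² = 0.02458 m²; d = R = 0.128 m
T = 2π√((3/2)R²/(gR)) = 2π√(3R/(2g)) = 0.879 s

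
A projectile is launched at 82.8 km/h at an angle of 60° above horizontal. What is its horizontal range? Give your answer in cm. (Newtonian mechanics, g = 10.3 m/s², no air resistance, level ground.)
R = v₀² sin(2θ) / g (with unit conversion) = 4448.0 cm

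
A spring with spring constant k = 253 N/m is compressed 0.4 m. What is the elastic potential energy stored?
PE = ½kx² = ½×253×0.4² = 20.24 J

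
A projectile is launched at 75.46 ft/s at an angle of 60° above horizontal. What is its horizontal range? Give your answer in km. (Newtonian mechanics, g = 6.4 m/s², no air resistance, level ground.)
R = v₀² sin(2θ) / g (with unit conversion) = 0.07158 km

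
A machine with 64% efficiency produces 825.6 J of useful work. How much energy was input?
W_in = W_out/η = 825.6/0.64 = 1290.0 J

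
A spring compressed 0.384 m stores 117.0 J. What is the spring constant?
PE = ½kx² → k = 2PE/x² = 2×117.0/0.384² = 1587.0 N/m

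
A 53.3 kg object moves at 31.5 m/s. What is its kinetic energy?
KE = ½mv² = ½×53.3×31.5² = 26443.46 J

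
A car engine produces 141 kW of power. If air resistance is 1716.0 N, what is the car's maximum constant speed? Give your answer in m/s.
P = Fv → v = P/F = 141000 W / 1716 N = 82.17 m/s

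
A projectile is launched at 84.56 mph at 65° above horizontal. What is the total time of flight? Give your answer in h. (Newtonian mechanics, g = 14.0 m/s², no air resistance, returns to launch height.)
T = 2v₀sin(θ)/g (with unit conversion) = 0.00136 h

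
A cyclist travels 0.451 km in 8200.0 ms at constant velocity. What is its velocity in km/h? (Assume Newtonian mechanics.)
v = d/t (with unit conversion) = 198.0 km/h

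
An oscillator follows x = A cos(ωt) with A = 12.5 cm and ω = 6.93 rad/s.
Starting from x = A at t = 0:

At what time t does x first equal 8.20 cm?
cos(ωt) = x/A = 8.2/12.5 = 0.656
ωt = arccos(0.656) = 0.8553 rad
t = 0.8553/6.93 = 0.1234 s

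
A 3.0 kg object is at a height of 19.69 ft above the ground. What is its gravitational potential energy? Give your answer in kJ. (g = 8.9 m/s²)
PE = mgh = 3 kg × 8.9 m/s² × 6.002 m = 160.2 J = 0.1602 kJ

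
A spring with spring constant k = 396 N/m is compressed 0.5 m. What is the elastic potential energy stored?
PE = ½kx² = ½×396×0.5² = 49.5 J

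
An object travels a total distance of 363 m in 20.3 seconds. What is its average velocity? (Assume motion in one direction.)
v_avg = Δd / Δt = 363 / 20.3 = 17.88 m/s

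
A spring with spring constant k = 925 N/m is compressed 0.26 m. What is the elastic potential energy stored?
PE = ½kx² = ½×925×0.26² = 31.27 J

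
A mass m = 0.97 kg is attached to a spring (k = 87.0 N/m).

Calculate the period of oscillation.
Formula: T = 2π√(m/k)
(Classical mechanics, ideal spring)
T = 2π√(m/k) = 2π√(0.97/87.0) = 0.6634 s; f = 1/T = 1.507 Hz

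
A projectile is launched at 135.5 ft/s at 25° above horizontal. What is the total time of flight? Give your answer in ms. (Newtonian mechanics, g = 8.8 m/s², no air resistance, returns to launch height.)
T = 2v₀sin(θ)/g (with unit conversion) = 3967.0 ms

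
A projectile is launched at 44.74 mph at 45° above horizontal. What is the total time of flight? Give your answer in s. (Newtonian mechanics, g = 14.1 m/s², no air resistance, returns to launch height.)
T = 2v₀sin(θ)/g (with unit conversion) = 2.006 s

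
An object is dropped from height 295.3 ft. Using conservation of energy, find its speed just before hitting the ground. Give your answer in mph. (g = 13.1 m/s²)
mgh = ½mv² → v = √(2gh) = √(2×13.1×90.01) = 48.56 m/s = 108.6 mph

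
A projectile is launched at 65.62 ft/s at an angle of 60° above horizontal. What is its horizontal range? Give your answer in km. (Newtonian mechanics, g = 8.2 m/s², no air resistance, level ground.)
R = v₀² sin(2θ) / g (with unit conversion) = 0.04225 km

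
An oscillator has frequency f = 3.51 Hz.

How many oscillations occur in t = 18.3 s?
n = f×t = 3.51×18.3 = 64.23 oscillations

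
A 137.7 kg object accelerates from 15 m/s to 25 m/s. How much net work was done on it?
W_net = ΔKE = ½m(v₂² − v₁²) = ½×137.7×(25² − 15²) = 27540.0 J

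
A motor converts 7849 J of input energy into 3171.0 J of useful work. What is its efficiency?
η = W_out/W_in = 3171.0/7849 = 0.404 = 40.4%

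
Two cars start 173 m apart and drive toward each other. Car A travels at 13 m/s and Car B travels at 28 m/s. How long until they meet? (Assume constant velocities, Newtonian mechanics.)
Combined speed: v_combined = 13 + 28 = 41 m/s
Time to meet: t = d/41 = 173/41 = 4.22 s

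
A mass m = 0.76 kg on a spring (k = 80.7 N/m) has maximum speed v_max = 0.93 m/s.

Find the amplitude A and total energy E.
½mv²_max = ½kA² → A = v_max√(m/k) = 0.93×√(0.76/80.7) = 0.09025 m = 9.025 cm
E = ½mv²_max = ½×0.76×0.93² = 0.3287 J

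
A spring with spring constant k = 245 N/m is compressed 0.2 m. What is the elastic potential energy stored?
PE = ½kx² = ½×245×0.2² = 4.9 J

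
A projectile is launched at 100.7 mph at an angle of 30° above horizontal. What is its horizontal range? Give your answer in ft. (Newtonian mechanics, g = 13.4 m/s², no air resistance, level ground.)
R = v₀² sin(2θ) / g (with unit conversion) = 429.7 ft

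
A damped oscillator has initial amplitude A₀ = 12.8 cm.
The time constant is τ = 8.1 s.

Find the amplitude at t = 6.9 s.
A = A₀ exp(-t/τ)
A = A₀ exp(−t/τ) = 12.8×exp(−6.9/8.1) = 5.461 cm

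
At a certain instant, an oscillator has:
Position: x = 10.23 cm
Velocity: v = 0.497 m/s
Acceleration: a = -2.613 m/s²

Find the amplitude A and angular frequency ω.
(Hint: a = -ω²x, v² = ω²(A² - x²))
a = −ω²x → ω = √(|a|/x) = √(2.613/0.1023) = 5.054 rad/s
v² = ω²(A² − x²) → A = √(x² + v²/ω²) = √(0.1023² + 0.497²/5.054²) = 0.1419 m = 14.19 cm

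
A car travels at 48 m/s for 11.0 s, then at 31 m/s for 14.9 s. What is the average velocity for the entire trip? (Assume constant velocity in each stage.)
d₁ = v₁t₁ = 48 × 11.0 = 528 m
d₂ = v₂t₂ = 31 × 14.9 = 461.9 m
d_total = 989.9 m, t_total = 25.9 s
v_avg = d_total/t_total = 989.9/25.9 = 38.22 m/s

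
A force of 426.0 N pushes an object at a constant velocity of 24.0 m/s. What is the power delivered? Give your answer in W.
P = Fv = 426 N × 24 m/s = 1.022e+04 W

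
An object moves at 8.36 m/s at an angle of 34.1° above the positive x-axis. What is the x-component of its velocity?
vₓ = v cos(θ) = 8.36 × cos(34.1°) = 6.92 m/s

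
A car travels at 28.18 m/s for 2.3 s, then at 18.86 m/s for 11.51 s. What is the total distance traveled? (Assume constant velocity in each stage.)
d₁ = v₁t₁ = 28.18 × 2.3 = 64.814 m
d₂ = v₂t₂ = 18.86 × 11.51 = 217.079 m
d_total = 64.814 + 217.079 = 281.89 m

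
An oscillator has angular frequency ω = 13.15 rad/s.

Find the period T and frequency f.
T = 2π/ω = 2π/13.15 = 0.4778 s; f = ω/2π = 2.093 Hz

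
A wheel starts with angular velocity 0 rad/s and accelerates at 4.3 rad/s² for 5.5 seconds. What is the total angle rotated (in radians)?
θ = ω₀t + ½αt² = 0×5.5 + ½×4.3×5.5² = 65.04 rad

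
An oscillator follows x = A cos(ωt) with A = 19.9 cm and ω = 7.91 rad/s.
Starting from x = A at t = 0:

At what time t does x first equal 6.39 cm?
cos(ωt) = x/A = 6.39/19.9 = 0.3211
ωt = arccos(0.3211) = 1.244 rad
t = 1.244/7.91 = 0.1573 s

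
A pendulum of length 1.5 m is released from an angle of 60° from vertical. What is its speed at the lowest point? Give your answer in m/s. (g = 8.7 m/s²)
h = L(1 − cosθ) = 1.5×(1 − cos60°) = 0.75 m
v = √(2gh) = √(2×8.7×0.75) = 3.612 m/s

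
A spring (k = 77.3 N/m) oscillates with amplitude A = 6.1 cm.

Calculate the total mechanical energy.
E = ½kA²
E = ½kA² = ½×77.3×(0.061)² = 0.1438 J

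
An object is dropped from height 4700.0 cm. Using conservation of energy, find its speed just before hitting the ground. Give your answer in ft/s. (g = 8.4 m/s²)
mgh = ½mv² → v = √(2gh) = √(2×8.4×47) = 28.1 m/s = 92.19 ft/s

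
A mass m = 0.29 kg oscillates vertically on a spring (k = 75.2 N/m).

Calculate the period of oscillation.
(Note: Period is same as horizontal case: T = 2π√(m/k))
T = 2π√(m/k) = 2π√(0.29/75.2) = 0.3902 s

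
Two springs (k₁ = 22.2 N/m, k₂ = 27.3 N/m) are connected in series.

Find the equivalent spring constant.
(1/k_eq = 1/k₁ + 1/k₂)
1/k_eq = 1/22.2 + 1/27.3 = 0.081675; k_eq = 12.24 N/m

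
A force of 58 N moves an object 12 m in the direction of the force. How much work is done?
W = Fd = 58×12 = 696.0 J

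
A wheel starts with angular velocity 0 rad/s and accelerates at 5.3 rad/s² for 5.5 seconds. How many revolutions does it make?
θ = ω₀t + ½αt² = 0×5.5 + ½×5.3×5.5² = 80.16 rad
Revolutions = θ/(2π) = 80.16/(2π) = 12.76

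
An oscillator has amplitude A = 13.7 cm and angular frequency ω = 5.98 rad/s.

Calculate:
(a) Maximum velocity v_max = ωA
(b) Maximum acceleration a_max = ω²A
v_max = ωA = 5.98×0.137 = 0.8193 m/s
a_max = ω²A = 5.98²×0.137 = 4.899 m/s²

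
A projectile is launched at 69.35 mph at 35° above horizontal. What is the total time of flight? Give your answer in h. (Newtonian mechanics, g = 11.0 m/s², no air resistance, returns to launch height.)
T = 2v₀sin(θ)/g (with unit conversion) = 0.0008981 h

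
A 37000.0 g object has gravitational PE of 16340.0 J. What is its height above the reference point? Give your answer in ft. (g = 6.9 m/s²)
PE = mgh → h = PE/(mg) = 1.634e+04 J / (37 kg × 6.9 m/s²) = 64 m = 210.0 ft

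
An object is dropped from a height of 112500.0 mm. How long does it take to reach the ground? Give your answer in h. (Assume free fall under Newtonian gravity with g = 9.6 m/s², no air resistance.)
t = √(2h/g) (with unit conversion) = 0.001345 h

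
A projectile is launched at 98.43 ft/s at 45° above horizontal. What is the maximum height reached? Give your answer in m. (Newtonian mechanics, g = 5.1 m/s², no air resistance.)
H = v₀²sin²(θ)/(2g) (with unit conversion) = 44.12 m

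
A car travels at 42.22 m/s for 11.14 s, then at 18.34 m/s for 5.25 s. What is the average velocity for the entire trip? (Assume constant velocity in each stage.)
d₁ = v₁t₁ = 42.22 × 11.14 = 470.331 m
d₂ = v₂t₂ = 18.34 × 5.25 = 96.285 m
d_total = 566.62 m, t_total = 16.39 s
v_avg = d_total/t_total = 566.62/16.39 = 34.57 m/s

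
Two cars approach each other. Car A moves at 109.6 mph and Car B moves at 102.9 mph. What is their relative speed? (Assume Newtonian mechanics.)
v_rel = v_A + v_B = 109.6 + 102.9 = 212.5 mph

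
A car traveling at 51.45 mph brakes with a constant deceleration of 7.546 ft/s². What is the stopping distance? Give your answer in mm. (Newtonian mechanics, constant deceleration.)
d = v₀² / (2a) (with unit conversion) = 115000.0 mm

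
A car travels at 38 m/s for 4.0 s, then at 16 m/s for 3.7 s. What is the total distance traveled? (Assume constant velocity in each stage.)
d₁ = v₁t₁ = 38 × 4.0 = 152 m
d₂ = v₂t₂ = 16 × 3.7 = 59.2 m
d_total = 152 + 59.2 = 211.2 m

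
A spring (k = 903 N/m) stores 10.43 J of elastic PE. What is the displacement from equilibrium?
PE = ½kx² → x = √(2PE/k) = √(2×10.43/903) = 0.152 m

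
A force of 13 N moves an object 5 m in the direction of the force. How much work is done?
W = Fd = 13×5 = 65.0 J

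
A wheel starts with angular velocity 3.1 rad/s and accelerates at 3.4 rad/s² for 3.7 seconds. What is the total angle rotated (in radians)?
θ = ω₀t + ½αt² = 3.1×3.7 + ½×3.4×3.7² = 34.74 rad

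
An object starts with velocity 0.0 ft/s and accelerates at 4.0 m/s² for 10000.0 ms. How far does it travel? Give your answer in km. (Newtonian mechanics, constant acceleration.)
d = v₀t + ½at² (with unit conversion) = 0.2 km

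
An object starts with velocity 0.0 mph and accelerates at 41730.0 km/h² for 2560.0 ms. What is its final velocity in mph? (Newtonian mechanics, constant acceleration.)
v = v₀ + at (with unit conversion) = 18.44 mph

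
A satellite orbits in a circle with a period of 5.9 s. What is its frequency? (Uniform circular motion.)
f = 1/T = 1/5.9 = 0.1695 Hz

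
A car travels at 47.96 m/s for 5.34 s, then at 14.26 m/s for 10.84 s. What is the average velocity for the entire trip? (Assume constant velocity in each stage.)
d₁ = v₁t₁ = 47.96 × 5.34 = 256.106 m
d₂ = v₂t₂ = 14.26 × 10.84 = 154.578 m
d_total = 410.68 m, t_total = 16.18 s
v_avg = d_total/t_total = 410.68/16.18 = 25.38 m/s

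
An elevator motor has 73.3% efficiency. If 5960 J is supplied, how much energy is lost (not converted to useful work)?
W_out = η × W_in = 0.733×5960 = 4368.7 J
W_lost = W_in − W_out = 5960 − 4368.7 = 1591.3 J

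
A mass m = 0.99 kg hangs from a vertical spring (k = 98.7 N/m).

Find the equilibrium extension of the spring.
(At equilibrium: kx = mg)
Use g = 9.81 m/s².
x_eq = mg/k = 0.99×9.81/98.7 = 0.0984 m = 9.84 cm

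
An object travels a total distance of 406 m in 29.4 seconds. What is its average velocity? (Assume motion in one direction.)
v_avg = Δd / Δt = 406 / 29.4 = 13.81 m/s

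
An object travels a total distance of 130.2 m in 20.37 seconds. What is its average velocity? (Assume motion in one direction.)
v_avg = Δd / Δt = 130.2 / 20.37 = 6.39 m/s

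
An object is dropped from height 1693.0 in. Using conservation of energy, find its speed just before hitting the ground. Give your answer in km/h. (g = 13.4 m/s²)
mgh = ½mv² → v = √(2gh) = √(2×13.4×43) = 33.95 m/s = 122.2 km/h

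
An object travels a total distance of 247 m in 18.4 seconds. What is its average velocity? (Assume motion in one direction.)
v_avg = Δd / Δt = 247 / 18.4 = 13.42 m/s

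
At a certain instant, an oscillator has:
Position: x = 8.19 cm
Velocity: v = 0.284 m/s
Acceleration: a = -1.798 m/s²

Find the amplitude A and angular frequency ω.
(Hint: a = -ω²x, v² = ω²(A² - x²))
a = −ω²x → ω = √(|a|/x) = √(1.798/0.0819) = 4.685 rad/s
v² = ω²(A² − x²) → A = √(x² + v²/ω²) = √(0.0819² + 0.284²/4.685²) = 0.1019 m = 10.19 cm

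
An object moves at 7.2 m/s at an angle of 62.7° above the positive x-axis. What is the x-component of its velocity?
vₓ = v cos(θ) = 7.2 × cos(62.7°) = 3.3 m/s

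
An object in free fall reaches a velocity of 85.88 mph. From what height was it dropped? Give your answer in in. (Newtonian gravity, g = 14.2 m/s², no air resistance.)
h = v²/(2g) (with unit conversion) = 2043.0 in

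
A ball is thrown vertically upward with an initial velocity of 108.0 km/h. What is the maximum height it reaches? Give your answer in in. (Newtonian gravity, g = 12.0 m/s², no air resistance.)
h_max = v₀²/(2g) (with unit conversion) = 1476.0 in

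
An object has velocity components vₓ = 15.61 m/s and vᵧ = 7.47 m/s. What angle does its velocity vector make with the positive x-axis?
θ = arctan(vᵧ/vₓ) = arctan(7.47/15.61) = 25.57°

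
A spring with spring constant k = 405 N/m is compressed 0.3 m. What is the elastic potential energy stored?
PE = ½kx² = ½×405×0.3² = 18.22 J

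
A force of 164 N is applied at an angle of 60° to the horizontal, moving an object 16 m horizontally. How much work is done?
W = Fd cosθ = 164×16×cos(60°) = 1312.0 J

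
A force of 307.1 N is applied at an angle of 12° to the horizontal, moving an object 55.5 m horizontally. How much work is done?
W = Fd cosθ = 307.1×55.5×cos(12°) = 16672.0 J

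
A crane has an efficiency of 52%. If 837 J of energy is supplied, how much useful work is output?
W_out = η × W_in = 0.52 × 837 = 435.24 J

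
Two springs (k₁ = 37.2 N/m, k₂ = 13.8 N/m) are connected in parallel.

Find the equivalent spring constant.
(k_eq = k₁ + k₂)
k_eq = k₁ + k₂ = 37.2 + 13.8 = 51 N/m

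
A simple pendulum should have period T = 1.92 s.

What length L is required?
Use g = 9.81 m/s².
T = 2π√(L/g) → L = g(T/2π)² = 9.81×(1.92/2π)² = 0.916 m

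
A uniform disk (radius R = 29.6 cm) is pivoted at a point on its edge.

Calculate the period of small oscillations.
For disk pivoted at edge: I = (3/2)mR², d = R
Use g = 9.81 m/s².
I/m = (3/2)R² = 0.1314 m²; d = R = 0.296 m
T = 2π√((3/2)R²/(gR)) = 2π√(3R/(2g)) = 1.337 s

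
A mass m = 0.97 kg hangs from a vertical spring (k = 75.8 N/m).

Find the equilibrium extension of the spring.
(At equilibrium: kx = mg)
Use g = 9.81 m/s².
x_eq = mg/k = 0.97×9.81/75.8 = 0.1255 m = 12.55 cm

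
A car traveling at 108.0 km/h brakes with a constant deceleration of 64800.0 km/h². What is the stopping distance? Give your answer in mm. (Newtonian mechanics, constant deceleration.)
d = v₀² / (2a) (with unit conversion) = 90000.0 mm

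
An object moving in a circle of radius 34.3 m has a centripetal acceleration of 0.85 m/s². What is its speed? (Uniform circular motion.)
v = √(a_c × r) = √(0.85 × 34.3) = 5.4 m/s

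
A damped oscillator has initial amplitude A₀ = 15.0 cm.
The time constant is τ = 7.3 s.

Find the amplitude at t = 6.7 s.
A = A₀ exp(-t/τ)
A = A₀ exp(−t/τ) = 15.0×exp(−6.7/7.3) = 5.991 cm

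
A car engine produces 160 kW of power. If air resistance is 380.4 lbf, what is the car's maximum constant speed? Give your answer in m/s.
P = Fv → v = P/F = 160000 W / 1692 N = 94.56 m/s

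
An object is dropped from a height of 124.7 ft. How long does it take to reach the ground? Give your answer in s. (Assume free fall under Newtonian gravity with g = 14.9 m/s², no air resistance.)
t = √(2h/g) (with unit conversion) = 2.259 s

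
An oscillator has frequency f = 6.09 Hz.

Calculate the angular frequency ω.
ω = 2πf = 2π×6.09 = 38.26 rad/s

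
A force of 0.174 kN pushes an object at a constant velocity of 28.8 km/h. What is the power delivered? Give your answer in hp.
P = Fv = 174 N × 8 m/s = 1392 W = 1.867 hp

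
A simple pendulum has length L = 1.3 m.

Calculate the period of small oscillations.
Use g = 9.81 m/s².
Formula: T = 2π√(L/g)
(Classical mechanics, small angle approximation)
T = 2π√(L/g) = 2π√(1.3/9.81) = 2.287 s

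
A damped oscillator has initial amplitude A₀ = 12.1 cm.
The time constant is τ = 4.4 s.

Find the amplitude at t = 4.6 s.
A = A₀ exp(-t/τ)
A = A₀ exp(−t/τ) = 12.1×exp(−4.6/4.4) = 4.254 cm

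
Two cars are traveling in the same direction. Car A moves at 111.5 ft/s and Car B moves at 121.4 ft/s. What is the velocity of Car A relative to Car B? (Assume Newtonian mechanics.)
v_rel = v_A - v_B = 111.5 - 121.4 = -9.9 ft/s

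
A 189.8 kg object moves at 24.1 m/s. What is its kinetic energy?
KE = ½mv² = ½×189.8×24.1² = 55118.87 J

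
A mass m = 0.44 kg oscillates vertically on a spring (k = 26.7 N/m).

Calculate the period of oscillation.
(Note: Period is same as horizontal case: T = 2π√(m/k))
T = 2π√(m/k) = 2π√(0.44/26.7) = 0.8066 s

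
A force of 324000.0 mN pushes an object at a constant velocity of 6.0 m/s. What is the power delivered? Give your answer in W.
P = Fv = 324 N × 6 m/s = 1944 W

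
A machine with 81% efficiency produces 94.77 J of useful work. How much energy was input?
W_in = W_out/η = 94.77/0.81 = 117.0 J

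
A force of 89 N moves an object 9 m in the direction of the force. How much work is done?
W = Fd = 89×9 = 801.0 J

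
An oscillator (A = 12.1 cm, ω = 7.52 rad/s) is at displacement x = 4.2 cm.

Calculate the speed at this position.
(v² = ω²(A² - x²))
v = ω√(A² − x²) = 7.52×√(0.121² − 0.042²) = 0.8533 m/s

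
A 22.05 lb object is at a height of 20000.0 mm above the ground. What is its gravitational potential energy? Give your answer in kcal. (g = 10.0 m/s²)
PE = mgh = 10 kg × 10.0 m/s² × 20 m = 2000 J = 0.4781 kcal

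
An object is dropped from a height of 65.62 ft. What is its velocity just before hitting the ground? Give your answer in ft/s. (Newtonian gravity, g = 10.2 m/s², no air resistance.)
v = √(2gh) (with unit conversion) = 66.27 ft/s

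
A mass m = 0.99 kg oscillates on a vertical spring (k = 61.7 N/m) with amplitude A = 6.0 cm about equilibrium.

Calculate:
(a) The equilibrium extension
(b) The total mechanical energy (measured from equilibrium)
x_eq = mg/k = 0.99×9.81/61.7 = 0.1574 m = 15.74 cm
E = ½kA² = ½×61.7×(0.06)² = 0.1111 J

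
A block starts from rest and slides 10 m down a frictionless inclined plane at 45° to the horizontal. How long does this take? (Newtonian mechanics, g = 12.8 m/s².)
a = g sin(θ) = 12.8 × sin(45°) = 9.05 m/s²
t = √(2d/a) = √(2 × 10 / 9.05) = 1.49 s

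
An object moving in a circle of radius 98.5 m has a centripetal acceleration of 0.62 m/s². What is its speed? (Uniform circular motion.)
v = √(a_c × r) = √(0.62 × 98.5) = 7.81 m/s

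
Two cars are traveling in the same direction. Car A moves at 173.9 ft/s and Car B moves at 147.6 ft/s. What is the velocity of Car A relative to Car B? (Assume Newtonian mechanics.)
v_rel = v_A - v_B = 173.9 - 147.6 = 26.3 ft/s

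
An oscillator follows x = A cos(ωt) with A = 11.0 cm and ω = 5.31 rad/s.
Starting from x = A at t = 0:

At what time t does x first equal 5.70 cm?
cos(ωt) = x/A = 5.7/11.0 = 0.5182
ωt = arccos(0.5182) = 1.026 rad
t = 1.026/5.31 = 0.1932 s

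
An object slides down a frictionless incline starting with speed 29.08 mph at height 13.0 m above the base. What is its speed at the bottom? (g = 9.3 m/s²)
½mv₀² + mgh = ½mv² → v = √(v₀² + 2gh) = √(13² + 2×9.3×13) = 20.27 m/s = 45.34 mph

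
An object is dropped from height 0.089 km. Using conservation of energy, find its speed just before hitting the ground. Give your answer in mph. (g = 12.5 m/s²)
mgh = ½mv² → v = √(2gh) = √(2×12.5×89) = 47.17 m/s = 105.5 mph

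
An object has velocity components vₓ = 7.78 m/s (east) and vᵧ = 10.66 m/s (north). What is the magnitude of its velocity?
|v| = √(vₓ² + vᵧ²) = √(7.78² + 10.66²) = √(174.164) = 13.2 m/s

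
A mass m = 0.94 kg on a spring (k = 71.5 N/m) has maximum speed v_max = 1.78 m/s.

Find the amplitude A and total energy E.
½mv²_max = ½kA² → A = v_max√(m/k) = 1.78×√(0.94/71.5) = 0.2041 m = 20.41 cm
E = ½mv²_max = ½×0.94×1.78² = 1.489 J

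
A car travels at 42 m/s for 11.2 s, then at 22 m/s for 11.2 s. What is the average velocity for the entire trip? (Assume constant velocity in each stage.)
d₁ = v₁t₁ = 42 × 11.2 = 470.4 m
d₂ = v₂t₂ = 22 × 11.2 = 246.4 m
d_total = 716.8 m, t_total = 22.4 s
v_avg = d_total/t_total = 716.8/22.4 = 32.0 m/s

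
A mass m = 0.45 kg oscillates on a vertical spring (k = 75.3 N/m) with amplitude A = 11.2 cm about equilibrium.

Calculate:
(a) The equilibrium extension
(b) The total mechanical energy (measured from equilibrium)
x_eq = mg/k = 0.45×9.81/75.3 = 0.05863 m = 5.863 cm
E = ½kA² = ½×75.3×(0.112)² = 0.4723 J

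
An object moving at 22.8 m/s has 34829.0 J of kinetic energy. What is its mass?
KE = ½mv² → m = 2KE/v² = 2×34829.0/22.8² = 134.0 kg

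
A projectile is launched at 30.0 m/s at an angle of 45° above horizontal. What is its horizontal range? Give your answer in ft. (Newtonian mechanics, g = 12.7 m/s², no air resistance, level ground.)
R = v₀² sin(2θ) / g (with unit conversion) = 232.5 ft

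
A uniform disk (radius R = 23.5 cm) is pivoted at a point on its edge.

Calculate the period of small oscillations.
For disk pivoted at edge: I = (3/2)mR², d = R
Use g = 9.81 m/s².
I/m = (3/2)R² = 0.08284 m²; d = R = 0.235 m
T = 2π√((3/2)R²/(gR)) = 2π√(3R/(2g)) = 1.191 s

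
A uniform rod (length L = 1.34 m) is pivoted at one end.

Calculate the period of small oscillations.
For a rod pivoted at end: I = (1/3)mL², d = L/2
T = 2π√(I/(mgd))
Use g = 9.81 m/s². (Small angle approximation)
I/m = (1/3)L² = 0.5985 m²; d = L/2 = 0.67 m
T = 2π√(I/(mgd)) = 2π√(0.5985/(9.81×0.67)) = 1.896 s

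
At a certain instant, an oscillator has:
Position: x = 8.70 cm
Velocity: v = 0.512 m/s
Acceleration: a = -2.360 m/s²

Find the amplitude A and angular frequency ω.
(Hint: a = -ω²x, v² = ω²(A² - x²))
a = −ω²x → ω = √(|a|/x) = √(2.36/0.087) = 5.208 rad/s
v² = ω²(A² − x²) → A = √(x² + v²/ω²) = √(0.087² + 0.512²/5.208²) = 0.1313 m = 13.13 cm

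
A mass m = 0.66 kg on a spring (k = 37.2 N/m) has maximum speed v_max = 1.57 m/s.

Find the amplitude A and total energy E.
½mv²_max = ½kA² → A = v_max√(m/k) = 1.57×√(0.66/37.2) = 0.2091 m = 20.91 cm
E = ½mv²_max = ½×0.66×1.57² = 0.8134 J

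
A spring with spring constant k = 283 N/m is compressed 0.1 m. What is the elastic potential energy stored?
PE = ½kx² = ½×283×0.1² = 1.415 J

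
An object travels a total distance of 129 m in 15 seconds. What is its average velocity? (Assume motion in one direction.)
v_avg = Δd / Δt = 129 / 15 = 8.6 m/s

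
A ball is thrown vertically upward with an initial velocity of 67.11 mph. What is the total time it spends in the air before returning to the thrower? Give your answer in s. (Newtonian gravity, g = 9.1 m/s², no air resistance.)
t_total = 2v₀/g (with unit conversion) = 6.594 s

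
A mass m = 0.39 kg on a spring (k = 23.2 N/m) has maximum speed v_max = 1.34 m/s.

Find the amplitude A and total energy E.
½mv²_max = ½kA² → A = v_max√(m/k) = 1.34×√(0.39/23.2) = 0.1737 m = 17.37 cm
E = ½mv²_max = ½×0.39×1.34² = 0.3501 J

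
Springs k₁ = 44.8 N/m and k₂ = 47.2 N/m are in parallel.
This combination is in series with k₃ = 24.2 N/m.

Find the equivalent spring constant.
k₁₂ = k₁ + k₂ = 92 N/m (parallel)
1/k_eq = 1/k₁₂ + 1/k₃ → k_eq = 19.16 N/m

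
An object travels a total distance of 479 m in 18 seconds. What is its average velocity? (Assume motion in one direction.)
v_avg = Δd / Δt = 479 / 18 = 26.61 m/s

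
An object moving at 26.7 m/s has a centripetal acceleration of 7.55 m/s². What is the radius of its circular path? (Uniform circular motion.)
r = v²/a_c = 26.7²/7.55 = 94.42 m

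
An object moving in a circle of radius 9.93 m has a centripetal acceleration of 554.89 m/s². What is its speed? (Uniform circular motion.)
v = √(a_c × r) = √(554.89 × 9.93) = 74.23 m/s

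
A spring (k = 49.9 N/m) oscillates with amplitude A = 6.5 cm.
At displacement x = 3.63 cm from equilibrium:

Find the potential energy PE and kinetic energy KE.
E_total = ½kA² = ½×49.9×(0.065)² = 0.1054 J
PE = ½kx² = ½×49.9×(0.0363)² = 0.03288 J
KE = E_total − PE = 0.07254 J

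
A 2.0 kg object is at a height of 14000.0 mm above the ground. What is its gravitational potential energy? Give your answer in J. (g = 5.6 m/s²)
PE = mgh = 2 kg × 5.6 m/s² × 14 m = 156.8 J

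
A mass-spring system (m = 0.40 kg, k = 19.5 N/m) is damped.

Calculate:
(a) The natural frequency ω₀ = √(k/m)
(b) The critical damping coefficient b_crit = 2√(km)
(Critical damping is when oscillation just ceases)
ω₀ = √(k/m) = √(19.5/0.4) = 6.982 rad/s
b_crit = 2√(km) = 2√(19.5×0.4) = 5.586 kg/s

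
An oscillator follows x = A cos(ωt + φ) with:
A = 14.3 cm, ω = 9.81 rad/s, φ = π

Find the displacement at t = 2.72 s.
x = A cos(ωt + φ) = 14.3×cos(9.81×2.72 + π) = -0.2908 cm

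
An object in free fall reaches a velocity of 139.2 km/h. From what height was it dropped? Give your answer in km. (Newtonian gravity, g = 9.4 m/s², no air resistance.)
h = v²/(2g) (with unit conversion) = 0.07953 km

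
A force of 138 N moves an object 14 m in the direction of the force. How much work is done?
W = Fd = 138×14 = 1932.0 J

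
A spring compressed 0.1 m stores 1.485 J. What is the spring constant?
PE = ½kx² → k = 2PE/x² = 2×1.485/0.1² = 297.0 N/m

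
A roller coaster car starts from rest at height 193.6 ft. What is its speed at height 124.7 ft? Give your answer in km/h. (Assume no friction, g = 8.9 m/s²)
mgh₁ = ½mv₂² + mgh₂ → v₂ = √(2g(h₁−h₂)) = √(2×8.9×(59.01−38.01)) = 19.33 m/s = 69.6 km/h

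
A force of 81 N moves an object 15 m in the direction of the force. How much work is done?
W = Fd = 81×15 = 1215.0 J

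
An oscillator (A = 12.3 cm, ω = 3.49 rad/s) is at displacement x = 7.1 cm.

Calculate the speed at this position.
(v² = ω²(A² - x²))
v = ω√(A² − x²) = 3.49×√(0.123² − 0.071²) = 0.3505 m/s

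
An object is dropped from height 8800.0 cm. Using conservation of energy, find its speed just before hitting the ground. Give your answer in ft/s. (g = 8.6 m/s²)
mgh = ½mv² → v = √(2gh) = √(2×8.6×88) = 38.91 m/s = 127.6 ft/s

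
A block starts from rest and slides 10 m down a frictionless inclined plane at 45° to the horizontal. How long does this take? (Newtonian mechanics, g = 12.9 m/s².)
a = g sin(θ) = 12.9 × sin(45°) = 9.12 m/s²
t = √(2d/a) = √(2 × 10 / 9.12) = 1.48 s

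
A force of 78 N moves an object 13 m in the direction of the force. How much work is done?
W = Fd = 78×13 = 1014.0 J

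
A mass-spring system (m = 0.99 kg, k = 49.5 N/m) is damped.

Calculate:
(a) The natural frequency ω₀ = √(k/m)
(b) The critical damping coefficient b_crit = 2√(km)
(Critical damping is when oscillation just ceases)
ω₀ = √(k/m) = √(49.5/0.99) = 7.071 rad/s
b_crit = 2√(km) = 2√(49.5×0.99) = 14 kg/s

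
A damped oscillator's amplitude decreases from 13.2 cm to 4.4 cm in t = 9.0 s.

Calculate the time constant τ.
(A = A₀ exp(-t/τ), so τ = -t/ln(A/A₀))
A/A₀ = 4.4/13.2 = 0.3333; ln(A/A₀) = -1.099
τ = −t/ln(A/A₀) = −9.0/-1.099 = 8.192 s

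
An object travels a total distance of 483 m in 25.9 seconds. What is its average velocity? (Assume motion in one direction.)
v_avg = Δd / Δt = 483 / 25.9 = 18.65 m/s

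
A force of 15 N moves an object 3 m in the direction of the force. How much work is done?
W = Fd = 15×3 = 45.0 J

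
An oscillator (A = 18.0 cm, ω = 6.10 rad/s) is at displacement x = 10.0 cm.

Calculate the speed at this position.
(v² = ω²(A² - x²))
v = ω√(A² − x²) = 6.1×√(0.18² − 0.1²) = 0.913 m/s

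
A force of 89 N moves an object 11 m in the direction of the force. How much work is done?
W = Fd = 89×11 = 979.0 J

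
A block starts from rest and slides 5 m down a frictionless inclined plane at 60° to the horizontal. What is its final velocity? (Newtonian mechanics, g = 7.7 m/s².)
a = g sin(θ) = 7.7 × sin(60°) = 6.67 m/s²
v = √(2ad) = √(2 × 6.67 × 5) = 8.17 m/s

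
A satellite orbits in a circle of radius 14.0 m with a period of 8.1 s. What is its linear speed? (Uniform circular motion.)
v = 2πr/T = 2π×14.0/8.1 = 10.86 m/s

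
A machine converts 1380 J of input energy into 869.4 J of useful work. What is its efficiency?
η = W_out/W_in = 869.4/1380 = 0.63 = 63.0%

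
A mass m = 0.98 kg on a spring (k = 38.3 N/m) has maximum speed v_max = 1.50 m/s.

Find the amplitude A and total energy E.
½mv²_max = ½kA² → A = v_max√(m/k) = 1.5×√(0.98/38.3) = 0.2399 m = 23.99 cm
E = ½mv²_max = ½×0.98×1.5² = 1.103 J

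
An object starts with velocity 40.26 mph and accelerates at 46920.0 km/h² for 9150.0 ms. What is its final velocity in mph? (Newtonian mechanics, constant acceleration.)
v = v₀ + at (with unit conversion) = 114.4 mph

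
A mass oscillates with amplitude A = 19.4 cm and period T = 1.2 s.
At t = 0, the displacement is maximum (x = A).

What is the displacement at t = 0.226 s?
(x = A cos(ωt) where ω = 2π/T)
ω = 2π/T = 2π/1.2 = 5.236 rad/s
x = A cos(ωt) = 19.4×cos(5.236×0.226) = 7.33 cm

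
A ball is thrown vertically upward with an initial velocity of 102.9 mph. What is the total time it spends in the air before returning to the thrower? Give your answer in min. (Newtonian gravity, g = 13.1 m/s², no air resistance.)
t_total = 2v₀/g (with unit conversion) = 0.117 min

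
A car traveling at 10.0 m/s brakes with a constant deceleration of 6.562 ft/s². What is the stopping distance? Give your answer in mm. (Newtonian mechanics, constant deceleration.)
d = v₀² / (2a) (with unit conversion) = 25000.0 mm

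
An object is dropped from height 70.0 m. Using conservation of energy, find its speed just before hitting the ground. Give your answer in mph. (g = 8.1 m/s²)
mgh = ½mv² → v = √(2gh) = √(2×8.1×70) = 33.67 m/s = 75.33 mph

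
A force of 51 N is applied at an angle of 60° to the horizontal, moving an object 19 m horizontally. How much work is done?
W = Fd cosθ = 51×19×cos(60°) = 484.5 J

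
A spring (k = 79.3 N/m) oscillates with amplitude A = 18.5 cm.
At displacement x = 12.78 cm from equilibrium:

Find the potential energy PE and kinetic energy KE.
E_total = ½kA² = ½×79.3×(0.185)² = 1.357 J
PE = ½kx² = ½×79.3×(0.1278)² = 0.6476 J
KE = E_total − PE = 0.7094 J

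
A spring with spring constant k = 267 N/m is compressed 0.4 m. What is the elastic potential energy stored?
PE = ½kx² = ½×267×0.4² = 21.36 J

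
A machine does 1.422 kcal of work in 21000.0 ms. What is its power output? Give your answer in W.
P = W/t = 5950 J / 21 s = 283.3 W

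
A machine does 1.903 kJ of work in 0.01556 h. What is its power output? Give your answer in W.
P = W/t = 1903 J / 56.02 s = 33.97 W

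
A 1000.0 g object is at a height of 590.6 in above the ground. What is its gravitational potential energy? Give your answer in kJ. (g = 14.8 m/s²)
PE = mgh = 1 kg × 14.8 m/s² × 15 m = 222 J = 0.222 kJ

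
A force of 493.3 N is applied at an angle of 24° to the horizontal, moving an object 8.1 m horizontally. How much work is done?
W = Fd cosθ = 493.3×8.1×cos(24°) = 3650.3 J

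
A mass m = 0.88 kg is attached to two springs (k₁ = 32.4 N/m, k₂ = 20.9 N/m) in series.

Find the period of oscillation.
k_eq = k₁k₂/(k₁+k₂) = 12.7 N/m
T = 2π√(m/k_eq) = 2π√(0.88/12.7) = 1.654 s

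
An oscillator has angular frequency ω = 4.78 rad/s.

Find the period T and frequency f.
T = 2π/ω = 2π/4.78 = 1.314 s; f = ω/2π = 0.7608 Hz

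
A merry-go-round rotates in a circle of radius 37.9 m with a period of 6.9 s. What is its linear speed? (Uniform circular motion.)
v = 2πr/T = 2π×37.9/6.9 = 34.51 m/s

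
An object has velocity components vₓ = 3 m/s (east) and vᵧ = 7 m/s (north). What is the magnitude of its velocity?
|v| = √(vₓ² + vᵧ²) = √(3² + 7²) = √(58) = 7.62 m/s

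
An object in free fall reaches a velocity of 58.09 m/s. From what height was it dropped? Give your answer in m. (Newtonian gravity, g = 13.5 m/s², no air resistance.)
h = v²/(2g) = 125.0 m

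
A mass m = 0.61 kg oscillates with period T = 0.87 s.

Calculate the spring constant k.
T = 2π√(m/k) → k = m(2π/T)² = 0.61×(2π/0.87)² = 31.82 N/m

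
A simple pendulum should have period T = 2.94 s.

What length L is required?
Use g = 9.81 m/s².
T = 2π√(L/g) → L = g(T/2π)² = 9.81×(2.94/2π)² = 2.148 m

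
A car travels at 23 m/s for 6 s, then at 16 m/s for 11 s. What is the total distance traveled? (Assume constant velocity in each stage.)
d₁ = v₁t₁ = 23 × 6 = 138 m
d₂ = v₂t₂ = 16 × 11 = 176 m
d_total = 138 + 176 = 314 m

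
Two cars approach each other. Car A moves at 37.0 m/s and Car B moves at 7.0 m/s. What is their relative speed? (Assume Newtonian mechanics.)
v_rel = v_A + v_B = 37.0 + 7.0 = 44.0 m/s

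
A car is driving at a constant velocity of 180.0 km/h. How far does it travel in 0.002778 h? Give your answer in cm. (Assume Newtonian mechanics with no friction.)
d = vt (with unit conversion) = 50000.0 cm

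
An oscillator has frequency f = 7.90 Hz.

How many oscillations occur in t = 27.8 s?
n = f×t = 7.9×27.8 = 219.6 oscillations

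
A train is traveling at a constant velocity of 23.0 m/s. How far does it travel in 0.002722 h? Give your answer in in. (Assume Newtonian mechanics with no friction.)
d = vt (with unit conversion) = 8873.0 in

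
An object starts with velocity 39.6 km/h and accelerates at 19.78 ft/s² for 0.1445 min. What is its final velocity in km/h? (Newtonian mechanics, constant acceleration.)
v = v₀ + at (with unit conversion) = 227.8 km/h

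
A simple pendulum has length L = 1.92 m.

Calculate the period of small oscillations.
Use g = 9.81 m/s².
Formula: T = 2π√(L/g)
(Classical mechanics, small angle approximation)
T = 2π√(L/g) = 2π√(1.92/9.81) = 2.78 s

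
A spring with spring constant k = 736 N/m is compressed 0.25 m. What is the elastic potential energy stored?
PE = ½kx² = ½×736×0.25² = 23.0 J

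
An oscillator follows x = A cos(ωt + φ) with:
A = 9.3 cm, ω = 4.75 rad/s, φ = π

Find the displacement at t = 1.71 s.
x = A cos(ωt + φ) = 9.3×cos(4.75×1.71 + π) = 2.467 cm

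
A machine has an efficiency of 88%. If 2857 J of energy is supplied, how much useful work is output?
W_out = η × W_in = 0.88 × 2857 = 2514.2 J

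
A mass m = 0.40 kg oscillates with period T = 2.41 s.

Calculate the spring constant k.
T = 2π√(m/k) → k = m(2π/T)² = 0.4×(2π/2.41)² = 2.719 N/m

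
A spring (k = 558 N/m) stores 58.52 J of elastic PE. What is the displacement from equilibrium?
PE = ½kx² → x = √(2PE/k) = √(2×58.52/558) = 0.458 m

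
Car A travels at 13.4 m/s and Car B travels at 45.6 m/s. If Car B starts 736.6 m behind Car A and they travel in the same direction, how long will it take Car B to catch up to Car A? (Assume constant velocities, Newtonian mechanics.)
Relative speed: v_rel = 45.6 - 13.4 = 32.2 m/s
Time to catch: t = d₀/v_rel = 736.6/32.2 = 22.88 s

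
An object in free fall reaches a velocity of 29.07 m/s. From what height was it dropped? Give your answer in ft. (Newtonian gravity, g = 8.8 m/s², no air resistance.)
h = v²/(2g) (with unit conversion) = 157.5 ft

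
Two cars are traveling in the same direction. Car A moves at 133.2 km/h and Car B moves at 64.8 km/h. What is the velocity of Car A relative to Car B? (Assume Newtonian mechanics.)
v_rel = v_A - v_B = 133.2 - 64.8 = 68.4 km/h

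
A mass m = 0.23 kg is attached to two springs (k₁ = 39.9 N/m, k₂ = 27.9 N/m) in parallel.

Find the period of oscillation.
k_eq = k₁+k₂ = 67.8 N/m
T = 2π√(m/k_eq) = 2π√(0.23/67.8) = 0.366 s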